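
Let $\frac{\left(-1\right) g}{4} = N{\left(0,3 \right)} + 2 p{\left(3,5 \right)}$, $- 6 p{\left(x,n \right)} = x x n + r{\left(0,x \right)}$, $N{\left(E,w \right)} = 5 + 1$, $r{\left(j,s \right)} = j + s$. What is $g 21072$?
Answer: $842880$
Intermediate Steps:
$N{\left(E,w \right)} = 6$
$p{\left(x,n \right)} = - \frac{x}{6} - \frac{n x^{2}}{6}$ ($p{\left(x,n \right)} = - \frac{x x n + \left(0 + x\right)}{6} = - \frac{x^{2} n + x}{6} = - \frac{n x^{2} + x}{6} = - \frac{x + n x^{2}}{6} = - \frac{x}{6} - \frac{n x^{2}}{6}$)
$g = 40$ ($g = - 4 \left(6 + 2 \cdot \frac{1}{6} \cdot 3 \left(-1 - 5 \cdot 3\right)\right) = - 4 \left(6 + 2 \cdot \frac{1}{6} \cdot 3 \left(-1 - 15\right)\right) = - 4 \left(6 + 2 \cdot \frac{1}{6} \cdot 3 \left(-16\right)\right) = - 4 \left(6 + 2 \left(-8\right)\right) = - 4 \left(6 - 16\right) = \left(-4\right) \left(-10\right) = 40$)
$g 21072 = 40 \cdot 21072 = 842880$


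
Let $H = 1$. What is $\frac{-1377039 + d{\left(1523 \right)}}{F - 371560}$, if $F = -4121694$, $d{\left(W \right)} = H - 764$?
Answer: $\frac{688901}{2246627} \approx 0.30664$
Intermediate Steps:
$d{\left(W \right)} = -763$ ($d{\left(W \right)} = 1 - 764 = -763$)
$\frac{-1377039 + d{\left(1523 \right)}}{F - 371560} = \frac{-1377039 - 763}{-4121694 - 371560} = - \frac{1377802}{-4493254} = \left(-1377802\right) \left(- \frac{1}{4493254}\right) = \frac{688901}{2246627}$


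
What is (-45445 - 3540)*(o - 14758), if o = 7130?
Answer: 373657580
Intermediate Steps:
(-45445 - 3540)*(o - 14758) = (-45445 - 3540)*(7130 - 14758) = -48985*(-7628) = 373657580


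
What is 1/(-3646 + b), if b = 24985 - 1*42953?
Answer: -1/21614 ≈ -4.6266e-5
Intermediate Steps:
b = -17968 (b = 24985 - 42953 = -17968)
1/(-3646 + b) = 1/(-3646 - 17968) = 1/(-21614) = -1/21614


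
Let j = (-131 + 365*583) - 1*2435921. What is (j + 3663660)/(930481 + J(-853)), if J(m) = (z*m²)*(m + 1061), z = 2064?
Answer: 1440403/312372205489 ≈ 4.6112e-6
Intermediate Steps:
j = -2223257 (j = (-131 + 212795) - 2435921 = 212664 - 2435921 = -2223257)
J(m) = 2064*m²*(1061 + m) (J(m) = (2064*m²)*(m + 1061) = (2064*m²)*(1061 + m) = 2064*m²*(1061 + m))
(j + 3663660)/(930481 + J(-853)) = (-2223257 + 3663660)/(930481 + 2064*(-853)²*(1061 - 853)) = 1440403/(930481 + 2064*727609*208) = 1440403/(930481 + 312371275008) = 1440403/312372205489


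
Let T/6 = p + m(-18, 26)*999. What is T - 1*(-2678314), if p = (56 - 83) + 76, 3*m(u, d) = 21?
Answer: 2720566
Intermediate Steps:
m(u, d) = 7 (m(u, d) = (⅓)*21 = 7)
p = 49 (p = -27 + 76 = 49)
T = 42252 (T = 6*(49 + 7*999) = 6*(49 + 6993) = 6*7042 = 42252)
T - 1*(-2678314) = 42252 - 1*(-2678314) = 42252 + 2678314 = 2720566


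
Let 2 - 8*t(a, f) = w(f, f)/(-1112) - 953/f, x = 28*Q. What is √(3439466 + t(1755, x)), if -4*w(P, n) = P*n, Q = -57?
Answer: √677075922219667110/443688 ≈ 1854.6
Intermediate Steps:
x = -1596 (x = 28*(-57) = -1596)
w(P, n) = -P*n/4
t(a, f) = ¼ - f²/35584 + 953/(8*f) (t(a, f) = ¼ - (-f*f/4/(-1112) - 953/f)/8 = ¼ - (-f²/4*(-1/1112) - 953/f)/8 = ¼ - (f²/4448 - 953/f)/8 = ¼ - (-953/f + f²/4448)/8 = ¼ + (-f²/35584 + 953/(8*f)) = ¼ - f²/35584 + 953/(8*f))
√(3439466 + t(1755, x)) = √(3439466 + (1/35584)*(4238944 - 1*(-1596)*(-8896 + (-1596)²))/(-1596)) = √(3439466 + (1/35584)*(-1/1596)*(4238944 - 1*(-1596)*(-8896 + 2547216))) = √(3439466 + (1/35584)*(-1/1596)*(4238944 - 1*(-1596)*2538320)) = √(3439466 + (1/35584)*(-1/1596)*(4238944 + 4051158720)) = √(3439466 + (1/35584)*(-1/1596)*4055397664) = √(3439466 - 126731177/1774752) = √(6104072431255/1774752) = √677075922219667110/443688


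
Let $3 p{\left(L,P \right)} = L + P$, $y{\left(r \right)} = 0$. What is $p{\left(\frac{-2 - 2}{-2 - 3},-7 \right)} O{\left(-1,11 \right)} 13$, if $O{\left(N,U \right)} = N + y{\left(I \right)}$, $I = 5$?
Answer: $\frac{403}{15} \approx 26.867$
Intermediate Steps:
$p{\left(L,P \right)} = \frac{L}{3} + \frac{P}{3}$ ($p{\left(L,P \right)} = \frac{L + P}{3} = \frac{L}{3} + \frac{P}{3}$)
$O{\left(N,U \right)} = N$ ($O{\left(N,U \right)} = N + 0 = N$)
$p{\left(\frac{-2 - 2}{-2 - 3},-7 \right)} O{\left(-1,11 \right)} 13 = \left(\frac{\left(-2 - 2\right) \frac{1}{-2 - 3}}{3} + \frac{1}{3} \left(-7\right)\right) \left(-1\right) 13 = \left(\frac{\left(-4\right) \frac{1}{-5}}{3} - \frac{7}{3}\right) \left(-1\right) 13 = \left(\frac{\left(-4\right) \left(- \frac{1}{5}\right)}{3} - \frac{7}{3}\right) \left(-1\right) 13 = \left(\frac{1}{3} \cdot \frac{4}{5} - \frac{7}{3}\right) \left(-1\right) 13 = \left(\frac{4}{15} - \frac{7}{3}\right) \left(-1\right) 13 = \left(- \frac{31}{15}\right) \left(-1\right) 13 = \frac{31}{15} \cdot 13 = \frac{403}{15}$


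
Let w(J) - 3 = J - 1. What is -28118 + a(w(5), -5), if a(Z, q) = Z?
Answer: -28111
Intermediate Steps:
w(J) = 2 + J (w(J) = 3 + (J - 1) = 3 + (-1 + J) = 2 + J)
-28118 + a(w(5), -5) = -28118 + (2 + 5) = -28118 + 7 = -28111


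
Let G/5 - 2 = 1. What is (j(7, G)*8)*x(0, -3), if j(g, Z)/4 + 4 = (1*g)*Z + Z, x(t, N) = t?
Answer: 0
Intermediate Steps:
G = 15 (G = 10 + 5*1 = 10 + 5 = 15)
j(g, Z) = -16 + 4*Z + 4*Z*g (j(g, Z) = -16 + 4*((1*g)*Z + Z) = -16 + 4*(g*Z + Z) = -16 + 4*(Z*g + Z) = -16 + 4*(Z + Z*g) = -16 + (4*Z + 4*Z*g) = -16 + 4*Z + 4*Z*g)
(j(7, G)*8)*x(0, -3) = ((-16 + 4*15 + 4*15*7)*8)*0 = ((-16 + 60 + 420)*8)*0 = (464*8)*0 = 3712*0 = 0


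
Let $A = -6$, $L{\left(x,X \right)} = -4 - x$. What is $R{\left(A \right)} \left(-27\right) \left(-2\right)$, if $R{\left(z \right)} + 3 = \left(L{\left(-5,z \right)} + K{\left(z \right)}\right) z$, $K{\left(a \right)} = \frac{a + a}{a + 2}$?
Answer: $-1458$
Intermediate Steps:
$K{\left(a \right)} = \frac{2 a}{2 + a}$
$R{\left(z \right)} = -3 + z \left(1 + \frac{2 z}{2 + z}\right)$ ($R{\left(z \right)} = -3 + \left(\left(-4 - -5\right) + \frac{2 z}{2 + z}\right) z = -3 + \left(\left(-4 + 5\right) + \frac{2 z}{2 + z}\right) z = -3 + \left(1 + \frac{2 z}{2 + z}\right) z = -3 + z \left(1 + \frac{2 z}{2 + z}\right)$)
$R{\left(A \right)} \left(-27\right) \left(-2\right) = \frac{-6 - -6 + 3 \left(-6\right)^{2}}{2 - 6} \left(-27\right) \left(-2\right) = \frac{-6 + 6 + 3 \cdot 36}{-4} \left(-27\right) \left(-2\right) = - \frac{-6 + 6 + 108}{4} \left(-27\right) \left(-2\right) = \left(- \frac{1}{4}\right) 108 \left(-27\right) \left(-2\right) = \left(-27\right) \left(-27\right) \left(-2\right) = 729 \left(-2\right) = -1458$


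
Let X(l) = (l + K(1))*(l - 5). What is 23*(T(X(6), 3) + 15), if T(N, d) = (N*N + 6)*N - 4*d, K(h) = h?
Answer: 8924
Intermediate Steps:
X(l) = (1 + l)*(-5 + l) (X(l) = (l + 1)*(l - 5) = (1 + l)*(-5 + l))
T(N, d) = -4*d + N*(6 + N²) (T(N, d) = (N² + 6)*N - 4*d = (6 + N²)*N - 4*d = N*(6 + N²) - 4*d = -4*d + N*(6 + N²))
23*(T(X(6), 3) + 15) = 23*(((-5 + 6² - 4*6)³ - 4*3 + 6*(-5 + 6² - 4*6)) + 15) = 23*(((-5 + 36 - 24)³ - 12 + 6*(-5 + 36 - 24)) + 15) = 23*((7³ - 12 + 6*7) + 15) = 23*((343 - 12 + 42) + 15) = 23*(373 + 15) = 23*388 = 8924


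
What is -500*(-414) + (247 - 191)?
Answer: 207056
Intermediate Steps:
-500*(-414) + (247 - 191) = 207000 + 56 = 207056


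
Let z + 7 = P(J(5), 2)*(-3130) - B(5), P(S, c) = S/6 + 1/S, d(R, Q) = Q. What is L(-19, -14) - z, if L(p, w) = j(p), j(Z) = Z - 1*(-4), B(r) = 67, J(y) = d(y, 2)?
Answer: 8002/3 ≈ 2667.3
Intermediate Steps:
J(y) = 2
P(S, c) = 1/S + S/6 (P(S, c) = S*(⅙) + 1/S = S/6 + 1/S = 1/S + S/6)
j(Z) = 4 + Z (j(Z) = Z + 4 = 4 + Z)
L(p, w) = 4 + p
z = -8047/3 (z = -7 + ((1/2 + (⅙)*2)*(-3130) - 1*67) = -7 + ((½ + ⅓)*(-3130) - 67) = -7 + ((⅚)*(-3130) - 67) = -7 + (-7825/3 - 67) = -7 - 8026/3 = -8047/3 ≈ -2682.3)
L(-19, -14) - z = (4 - 19) - 1*(-8047/3) = -15 + 8047/3 = 8002/3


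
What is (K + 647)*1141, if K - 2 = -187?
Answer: 527142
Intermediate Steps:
K = -185 (K = 2 - 187 = -185)
(K + 647)*1141 = (-185 + 647)*1141 = 462*1141 = 527142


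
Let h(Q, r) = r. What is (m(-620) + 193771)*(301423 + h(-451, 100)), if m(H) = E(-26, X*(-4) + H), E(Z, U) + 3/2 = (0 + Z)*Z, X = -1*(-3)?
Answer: 117259580993/2 ≈ 5.8630e+10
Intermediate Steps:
X = 3
E(Z, U) = -3/2 + Z**2 (E(Z, U) = -3/2 + (0 + Z)*Z = -3/2 + Z*Z = -3/2 + Z**2)
m(H) = 1349/2 (m(H) = -3/2 + (-26)**2 = -3/2 + 676 = 1349/2)
(m(-620) + 193771)*(301423 + h(-451, 100)) = (1349/2 + 193771)*(301423 + 100) = (388891/2)*301523 = 117259580993/2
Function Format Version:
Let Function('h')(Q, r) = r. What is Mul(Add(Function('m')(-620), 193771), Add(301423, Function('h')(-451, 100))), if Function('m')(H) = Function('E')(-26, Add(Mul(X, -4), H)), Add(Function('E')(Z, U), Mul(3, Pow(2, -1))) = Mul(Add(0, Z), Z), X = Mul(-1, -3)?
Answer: Rational(117259580993, 2) ≈ 5.8630e+10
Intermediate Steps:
X = 3
Function('E')(Z, U) = Add(Rational(-3, 2), Pow(Z, 2)) (Function('E')(Z, U) = Add(Rational(-3, 2), Mul(Add(0, Z), Z)) = Add(Rational(-3, 2), Mul(Z, Z)) = Add(Rational(-3, 2), Pow(Z, 2)))
Function('m')(H) = Rational(1349, 2) (Function('m')(H) = Add(Rational(-3, 2), Pow(-26, 2)) = Add(Rational(-3, 2), 676) = Rational(1349, 2))
Mul(Add(Function('m')(-620), 193771), Add(301423, Function('h')(-451, 100))) = Mul(Add(Rational(1349, 2), 193771), Add(301423, 100)) = Mul(Rational(388891, 2), 301523) = Rational(117259580993, 2)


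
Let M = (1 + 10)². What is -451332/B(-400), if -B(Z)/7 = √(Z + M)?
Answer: -21492*I*√31/31 ≈ -3860.1*I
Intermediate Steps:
M = 121 (M = 11² = 121)
B(Z) = -7*√(121 + Z) (B(Z) = -7*√(Z + 121) = -7*√(121 + Z))
-451332/B(-400) = -451332*(-1/(7*√(121 - 400))) = -451332*I*√31/651 = -21492*I*√31/31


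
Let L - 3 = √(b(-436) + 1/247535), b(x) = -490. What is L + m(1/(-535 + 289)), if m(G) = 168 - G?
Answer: 42067/246 + I*√30024052102715/247535 ≈ 171.0 + 22.136*I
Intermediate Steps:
L = 3 + I*√30024052102715/247535 (L = 3 + √(-490 + 1/247535) = 3 + √(-121292149/247535) = 3 + I*√30024052102715/247535 ≈ 3.0 + 22.136*I)
L + m(1/(-535 + 289)) = (3 + I*√30024052102715/247535) + (168 - 1/(-535 + 289)) = (3 + I*√30024052102715/247535) + (168 - 1/(-246)) = (3 + I*√30024052102715/247535) + (168 - 1*(-1/246)) = (3 + I*√30024052102715/247535) + (168 + 1/246) = (3 + I*√30024052102715/247535) + 41329/246 = 42067/246 + I*√30024052102715/247535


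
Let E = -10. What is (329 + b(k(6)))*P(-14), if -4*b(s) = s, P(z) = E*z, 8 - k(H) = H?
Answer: 45990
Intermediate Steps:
k(H) = 8 - H
P(z) = -10*z
b(s) = -s/4
(329 + b(k(6)))*P(-14) = (329 - (8 - 1*6)/4)*(-10*(-14)) = (329 - (8 - 6)/4)*140 = (329 - ¼*2)*140 = (329 - ½)*140 = (657/2)*140 = 45990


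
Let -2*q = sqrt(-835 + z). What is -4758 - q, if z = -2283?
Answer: -4758 + I*sqrt(3118)/2 ≈ -4758.0 + 27.92*I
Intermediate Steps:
q = -I*sqrt(3118)/2 (q = -sqrt(-835 - 2283)/2 = -I*sqrt(3118)/2 ≈ -27.92*I)
-4758 - q = -4758 - (-1)*I*sqrt(3118)/2 = -4758 + I*sqrt(3118)/2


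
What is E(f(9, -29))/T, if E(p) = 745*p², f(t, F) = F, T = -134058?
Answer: -626545/134058 ≈ -4.6737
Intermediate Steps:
E(f(9, -29))/T = (745*(-29)²)/(-134058) = (745*841)*(-1/134058) = 626545*(-1/134058) = -626545/134058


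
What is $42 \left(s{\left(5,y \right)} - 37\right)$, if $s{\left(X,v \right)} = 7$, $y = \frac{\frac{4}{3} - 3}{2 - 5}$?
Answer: $-1260$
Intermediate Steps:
$y = \frac{5}{9}$ ($y = \frac{4 \cdot \frac{1}{3} - 3}{-3} = \left(\frac{4}{3} - 3\right) \left(- \frac{1}{3}\right) = \left(- \frac{5}{3}\right) \left(- \frac{1}{3}\right) = \frac{5}{9} \approx 0.55556$)
$42 \left(s{\left(5,y \right)} - 37\right) = 42 \left(7 - 37\right) = 42 \left(-30\right) = -1260$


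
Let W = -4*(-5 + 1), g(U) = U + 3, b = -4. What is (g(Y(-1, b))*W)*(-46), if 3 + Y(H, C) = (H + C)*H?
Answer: -3680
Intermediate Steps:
Y(H, C) = -3 + H*(C + H) (Y(H, C) = -3 + (H + C)*H = -3 + (C + H)*H = -3 + H*(C + H))
g(U) = 3 + U
W = 16 (W = -4*(-4) = 16)
(g(Y(-1, b))*W)*(-46) = ((3 + (-3 + (-1)² - 4*(-1)))*16)*(-46) = ((3 + (-3 + 1 + 4))*16)*(-46) = ((3 + 2)*16)*(-46) = (5*16)*(-46) = 80*(-46) = -3680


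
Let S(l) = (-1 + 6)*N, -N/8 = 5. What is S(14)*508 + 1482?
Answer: -100118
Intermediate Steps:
N = -40 (N = -8*5 = -40)
S(l) = -200 (S(l) = (-1 + 6)*(-40) = 5*(-40) = -200)
S(14)*508 + 1482 = -200*508 + 1482 = -101600 + 1482 = -100118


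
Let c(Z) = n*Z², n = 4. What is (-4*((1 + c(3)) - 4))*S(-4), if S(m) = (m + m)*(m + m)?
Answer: -8448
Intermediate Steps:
c(Z) = 4*Z²
S(m) = 4*m² (S(m) = (2*m)*(2*m) = 4*m²)
(-4*((1 + c(3)) - 4))*S(-4) = (-4*((1 + 4*3²) - 4))*(4*(-4)²) = (-4*((1 + 4*9) - 4))*(4*16) = -4*((1 + 36) - 4)*64 = -4*(37 - 4)*64 = -4*33*64 = -132*64 = -8448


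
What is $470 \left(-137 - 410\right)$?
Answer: $-257090$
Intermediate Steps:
$470 \left(-137 - 410\right) = 470 \left(-547\right) = -257090$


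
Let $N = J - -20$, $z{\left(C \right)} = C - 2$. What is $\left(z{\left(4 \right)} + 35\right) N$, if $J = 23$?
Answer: $1591$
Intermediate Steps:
$z{\left(C \right)} = -2 + C$
$N = 43$ ($N = 23 - -20 = 23 + 20 = 43$)
$\left(z{\left(4 \right)} + 35\right) N = \left(\left(-2 + 4\right) + 35\right) 43 = \left(2 + 35\right) 43 = 37 \cdot 43 = 1591$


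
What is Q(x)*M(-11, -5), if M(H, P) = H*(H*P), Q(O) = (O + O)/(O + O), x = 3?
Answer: -605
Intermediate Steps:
Q(O) = 1 (Q(O) = (2*O)/((2*O)) = (2*O)*(1/(2*O)) = 1)
M(H, P) = P*H**2
Q(x)*M(-11, -5) = 1*(-5*(-11)**2) = 1*(-5*121) = 1*(-605) = -605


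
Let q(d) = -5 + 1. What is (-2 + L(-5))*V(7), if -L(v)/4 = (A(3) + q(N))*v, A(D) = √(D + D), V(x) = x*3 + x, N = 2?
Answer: -2296 + 560*√6 ≈ -924.29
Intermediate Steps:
V(x) = 4*x (V(x) = 3*x + x = 4*x)
q(d) = -4
A(D) = √2*√D (A(D) = √(2*D) = √2*√D)
L(v) = -4*v*(-4 + √6) (L(v) = -4*(√2*√3 - 4)*v = -4*(√6 - 4)*v = -4*(-4 + √6)*v = -4*v*(-4 + √6))
(-2 + L(-5))*V(7) = (-2 + 4*(-5)*(4 - √6))*(4*7) = (-2 + (-80 + 20*√6))*28 = (-82 + 20*√6)*28 = -2296 + 560*√6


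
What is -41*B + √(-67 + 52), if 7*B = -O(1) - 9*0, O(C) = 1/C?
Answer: 41/7 + I*√15 ≈ 5.8571 + 3.873*I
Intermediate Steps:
B = -⅐ (B = (-1/1 - 9*0)/7 = (-1*1 - 1*0)/7 = (-1 + 0)/7 = (⅐)*(-1) = -⅐ ≈ -0.14286)
-41*B + √(-67 + 52) = -41*(-⅐) + √(-67 + 52) = 41/7 + √(-15) = 41/7 + I*√15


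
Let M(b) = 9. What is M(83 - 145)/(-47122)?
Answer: -9/47122 ≈ -0.00019099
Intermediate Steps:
M(83 - 145)/(-47122) = 9/(-47122) = 9*(-1/47122) = -9/47122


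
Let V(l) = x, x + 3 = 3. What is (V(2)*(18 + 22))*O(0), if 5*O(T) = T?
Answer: 0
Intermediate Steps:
x = 0 (x = -3 + 3 = 0)
V(l) = 0
O(T) = T/5
(V(2)*(18 + 22))*O(0) = (0*(18 + 22))*((⅕)*0) = (0*40)*0 = 0*0 = 0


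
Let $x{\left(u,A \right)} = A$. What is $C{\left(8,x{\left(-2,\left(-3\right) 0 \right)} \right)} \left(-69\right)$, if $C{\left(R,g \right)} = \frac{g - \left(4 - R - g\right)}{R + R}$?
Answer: $- \frac{69}{4} \approx -17.25$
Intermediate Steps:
$C{\left(R,g \right)} = \frac{-4 + R + 2 g}{2 R}$ ($C{\left(R,g \right)} = \frac{g + \left(-4 + R + g\right)}{2 R} = \left(-4 + R + 2 g\right) \frac{1}{2 R} = \frac{-4 + R + 2 g}{2 R}$)
$C{\left(8,x{\left(-2,\left(-3\right) 0 \right)} \right)} \left(-69\right) = \frac{-2 - 0 + \frac{1}{2} \cdot 8}{8} \left(-69\right) = \frac{-2 + 0 + 4}{8} \left(-69\right) = \frac{1}{8} \cdot 2 \left(-69\right) = \frac{1}{4} \left(-69\right) = - \frac{69}{4}$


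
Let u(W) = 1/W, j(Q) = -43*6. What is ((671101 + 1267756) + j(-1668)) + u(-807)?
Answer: 1564449392/807 ≈ 1.9386e+6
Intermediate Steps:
j(Q) = -258
((671101 + 1267756) + j(-1668)) + u(-807) = ((671101 + 1267756) - 258) + 1/(-807) = (1938857 - 258) - 1/807 = 1938599 - 1/807 = 1564449392/807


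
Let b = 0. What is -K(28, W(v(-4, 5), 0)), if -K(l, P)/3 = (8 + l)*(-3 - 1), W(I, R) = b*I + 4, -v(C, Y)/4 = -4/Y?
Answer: -432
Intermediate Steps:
v(C, Y) = 16/Y (v(C, Y) = -(-16)/Y = 16/Y)
W(I, R) = 4 (W(I, R) = 0*I + 4 = 0 + 4 = 4)
K(l, P) = 96 + 12*l (K(l, P) = -3*(8 + l)*(-3 - 1) = -3*(8 + l)*(-4) = -3*(-32 - 4*l) = 96 + 12*l)
-K(28, W(v(-4, 5), 0)) = -(96 + 12*28) = -(96 + 336) = -1*432 = -432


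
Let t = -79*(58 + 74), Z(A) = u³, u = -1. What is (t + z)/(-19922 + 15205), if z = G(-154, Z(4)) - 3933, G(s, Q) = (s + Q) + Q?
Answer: 14517/4717 ≈ 3.0776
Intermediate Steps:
Z(A) = -1 (Z(A) = (-1)³ = -1)
G(s, Q) = s + 2*Q (G(s, Q) = (Q + s) + Q = s + 2*Q)
t = -10428 (t = -79*132 = -10428)
z = -4089 (z = (-154 + 2*(-1)) - 3933 = (-154 - 2) - 3933 = -156 - 3933 = -4089)
(t + z)/(-19922 + 15205) = (-10428 - 4089)/(-19922 + 15205) = -14517/(-4717) = -14517*(-1/4717) = 14517/4717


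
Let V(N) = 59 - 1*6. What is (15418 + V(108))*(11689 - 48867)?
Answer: -575180838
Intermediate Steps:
V(N) = 53 (V(N) = 59 - 6 = 53)
(15418 + V(108))*(11689 - 48867) = (15418 + 53)*(11689 - 48867) = 15471*(-37178) = -575180838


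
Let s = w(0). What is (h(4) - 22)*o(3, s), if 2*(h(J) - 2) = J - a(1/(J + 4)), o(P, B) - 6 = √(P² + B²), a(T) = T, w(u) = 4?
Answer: -3179/16 ≈ -198.69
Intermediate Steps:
s = 4
o(P, B) = 6 + √(B² + P²) (o(P, B) = 6 + √(P² + B²) = 6 + √(B² + P²))
h(J) = 2 + J/2 - 1/(2*(4 + J)) (h(J) = 2 + (J - 1/(J + 4))/2 = 2 + (J - 1/(4 + J))/2 = 2 + (J/2 - 1/(2*(4 + J))) = 2 + J/2 - 1/(2*(4 + J)))
(h(4) - 22)*o(3, s) = ((-1 + (4 + 4)²)/(2*(4 + 4)) - 22)*(6 + √(4² + 3²)) = ((½)*(-1 + 8²)/8 - 22)*(6 + √(16 + 9)) = ((½)*(⅛)*(-1 + 64) - 22)*(6 + √25) = ((½)*(⅛)*63 - 22)*(6 + 5) = (63/16 - 22)*11 = -289/16*11 = -3179/16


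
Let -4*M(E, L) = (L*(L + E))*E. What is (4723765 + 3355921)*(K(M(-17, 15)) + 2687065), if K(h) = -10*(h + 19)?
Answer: 21719407920900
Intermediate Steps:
M(E, L) = -E*L*(E + L)/4 (M(E, L) = -L*(L + E)*E/4 = -L*(E + L)*E/4 = -E*L*(E + L)/4)
K(h) = -190 - 10*h (K(h) = -10*(19 + h) = -190 - 10*h)
(4723765 + 3355921)*(K(M(-17, 15)) + 2687065) = (4723765 + 3355921)*((-190 - (-5)*(-17)*15*(-17 + 15)/2) + 2687065) = 8079686*((-190 - (-5)*(-17)*15*(-2)/2) + 2687065) = 8079686*((-190 - 10*(-255/2)) + 2687065) = 8079686*((-190 + 1275) + 2687065) = 8079686*(1085 + 2687065) = 8079686*2688150 = 21719407920900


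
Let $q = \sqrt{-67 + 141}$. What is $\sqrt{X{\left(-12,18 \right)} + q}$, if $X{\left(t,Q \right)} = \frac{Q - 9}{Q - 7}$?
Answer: $\frac{\sqrt{99 + 121 \sqrt{74}}}{11} \approx 3.0693$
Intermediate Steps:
$X{\left(t,Q \right)} = \frac{-9 + Q}{-7 + Q}$
$q = \sqrt{74} \approx 8.6023$
$\sqrt{X{\left(-12,18 \right)} + q} = \sqrt{\frac{-9 + 18}{-7 + 18} + \sqrt{74}} = \sqrt{\frac{1}{11} \cdot 9 + \sqrt{74}} = \sqrt{\frac{9}{11} + \sqrt{74}}$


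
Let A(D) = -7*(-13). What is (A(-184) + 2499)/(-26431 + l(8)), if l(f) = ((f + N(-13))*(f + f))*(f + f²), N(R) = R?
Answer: -2590/32191 ≈ -0.080457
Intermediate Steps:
A(D) = 91
l(f) = 2*f*(-13 + f)*(f + f²) (l(f) = ((f - 13)*(f + f))*(f + f²) = ((-13 + f)*(2*f))*(f + f²) = (2*f*(-13 + f))*(f + f²) = 2*f*(-13 + f)*(f + f²))
(A(-184) + 2499)/(-26431 + l(8)) = (91 + 2499)/(-26431 + 2*8²*(-13 + 8² - 12*8)) = 2590/(-26431 + 2*64*(-13 + 64 - 96)) = 2590/(-26431 + 2*64*(-45)) = 2590/(-26431 - 5760) = 2590/(-32191) = 2590*(-1/32191) = -2590/32191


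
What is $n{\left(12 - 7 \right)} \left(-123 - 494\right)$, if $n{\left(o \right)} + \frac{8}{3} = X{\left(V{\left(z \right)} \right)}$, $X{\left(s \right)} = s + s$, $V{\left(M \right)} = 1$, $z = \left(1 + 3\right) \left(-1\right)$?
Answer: $\frac{1234}{3} \approx 411.33$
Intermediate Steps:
$z = -4$ ($z = 4 \left(-1\right) = -4$)
$X{\left(s \right)} = 2 s$
$n{\left(o \right)} = - \frac{2}{3}$ ($n{\left(o \right)} = - \frac{8}{3} + 2 \cdot 1 = - \frac{8}{3} + 2 = - \frac{2}{3}$)
$n{\left(12 - 7 \right)} \left(-123 - 494\right) = - \frac{2 \left(-123 - 494\right)}{3} = \left(- \frac{2}{3}\right) \left(-617\right) = \frac{1234}{3}$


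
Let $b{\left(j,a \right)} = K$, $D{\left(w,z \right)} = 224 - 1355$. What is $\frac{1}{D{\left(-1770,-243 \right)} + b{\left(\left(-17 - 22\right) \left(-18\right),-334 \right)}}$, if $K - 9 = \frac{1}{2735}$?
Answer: $- \frac{2735}{3068669} \approx -0.00089127$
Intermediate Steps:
$D{\left(w,z \right)} = -1131$ ($D{\left(w,z \right)} = 224 - 1355 = -1131$)
$K = \frac{24616}{2735}$ ($K = 9 + \frac{1}{2735} = \frac{24616}{2735} \approx 9.0004$)
$b{\left(j,a \right)} = \frac{24616}{2735}$
$\frac{1}{D{\left(-1770,-243 \right)} + b{\left(\left(-17 - 22\right) \left(-18\right),-334 \right)}} = \frac{1}{-1131 + \frac{24616}{2735}} = \frac{1}{- \frac{3068669}{2735}} = - \frac{2735}{3068669}$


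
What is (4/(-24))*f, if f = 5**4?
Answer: -625/6 ≈ -104.17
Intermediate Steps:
f = 625
(4/(-24))*f = (4/(-24))*625 = (4*(-1/24))*625 = -1/6*625 = -625/6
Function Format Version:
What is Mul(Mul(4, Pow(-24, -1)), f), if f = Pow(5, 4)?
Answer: Rational(-625, 6) ≈ -104.17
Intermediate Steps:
f = 625
Mul(Mul(4, Pow(-24, -1)), f) = Mul(Mul(4, Pow(-24, -1)), 625) = Mul(Mul(4, Rational(-1, 24)), 625) = Mul(Rational(-1, 6), 625) = Rational(-625, 6)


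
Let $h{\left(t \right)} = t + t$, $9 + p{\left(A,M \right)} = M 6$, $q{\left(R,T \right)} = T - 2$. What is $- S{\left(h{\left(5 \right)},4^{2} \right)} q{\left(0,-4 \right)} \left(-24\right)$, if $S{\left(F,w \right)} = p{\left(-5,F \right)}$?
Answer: $-7344$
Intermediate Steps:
$q{\left(R,T \right)} = -2 + T$ ($q{\left(R,T \right)} = T - 2 = -2 + T$)
$p{\left(A,M \right)} = -9 + 6 M$ ($p{\left(A,M \right)} = -9 + M 6 = -9 + 6 M$)
$h{\left(t \right)} = 2 t$
$S{\left(F,w \right)} = -9 + 6 F$
$- S{\left(h{\left(5 \right)},4^{2} \right)} q{\left(0,-4 \right)} \left(-24\right) = - (-9 + 6 \cdot 2 \cdot 5) \left(-2 - 4\right) \left(-24\right) = - (-9 + 6 \cdot 10) \left(\left(-6\right) \left(-24\right)\right) = - (-9 + 60) 144 = \left(-1\right) 51 \cdot 144 = \left(-51\right) 144 = -7344$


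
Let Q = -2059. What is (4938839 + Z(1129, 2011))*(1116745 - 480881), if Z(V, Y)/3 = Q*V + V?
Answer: -1291825753448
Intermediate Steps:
Z(V, Y) = -6174*V (Z(V, Y) = 3*(-2059*V + V) = 3*(-2058*V) = -6174*V)
(4938839 + Z(1129, 2011))*(1116745 - 480881) = (4938839 - 6174*1129)*(1116745 - 480881) = (4938839 - 6970446)*635864 = -2031607*635864 = -1291825753448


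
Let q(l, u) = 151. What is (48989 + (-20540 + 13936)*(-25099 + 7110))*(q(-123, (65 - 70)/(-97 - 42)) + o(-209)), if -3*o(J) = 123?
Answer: 13073317950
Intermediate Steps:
o(J) = -41 (o(J) = -⅓*123 = -41)
(48989 + (-20540 + 13936)*(-25099 + 7110))*(q(-123, (65 - 70)/(-97 - 42)) + o(-209)) = (48989 + (-20540 + 13936)*(-25099 + 7110))*(151 - 41) = (48989 - 6604*(-17989))*110 = (48989 + 118799356)*110 = 118848345*110 = 13073317950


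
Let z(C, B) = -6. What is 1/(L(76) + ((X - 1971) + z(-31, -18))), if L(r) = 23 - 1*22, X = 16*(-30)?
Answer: -1/2456 ≈ -0.00040717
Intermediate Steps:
X = -480
L(r) = 1 (L(r) = 23 - 22 = 1)
1/(L(76) + ((X - 1971) + z(-31, -18))) = 1/(1 + ((-480 - 1971) - 6)) = 1/(1 + (-2451 - 6)) = 1/(1 - 2457) = 1/(-2456) = -1/2456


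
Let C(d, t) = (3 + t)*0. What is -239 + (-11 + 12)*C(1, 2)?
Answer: -239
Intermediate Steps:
C(d, t) = 0
-239 + (-11 + 12)*C(1, 2) = -239 + (-11 + 12)*0 = -239 + 1*0 = -239 + 0 = -239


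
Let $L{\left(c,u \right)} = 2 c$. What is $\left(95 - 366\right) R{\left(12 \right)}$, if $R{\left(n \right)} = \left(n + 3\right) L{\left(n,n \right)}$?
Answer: $-97560$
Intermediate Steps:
$R{\left(n \right)} = 2 n \left(3 + n\right)$ ($R{\left(n \right)} = \left(n + 3\right) 2 n = \left(3 + n\right) 2 n = 2 n \left(3 + n\right)$)
$\left(95 - 366\right) R{\left(12 \right)} = \left(95 - 366\right) 2 \cdot 12 \left(3 + 12\right) = - 271 \cdot 2 \cdot 12 \cdot 15 = \left(-271\right) 360 = -97560$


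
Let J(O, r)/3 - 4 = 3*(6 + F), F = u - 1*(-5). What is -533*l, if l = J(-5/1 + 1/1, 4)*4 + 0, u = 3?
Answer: -294216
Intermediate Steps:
F = 8 (F = 3 - 1*(-5) = 3 + 5 = 8)
J(O, r) = 138 (J(O, r) = 12 + 3*(3*(6 + 8)) = 12 + 3*(3*14) = 12 + 3*42 = 12 + 126 = 138)
l = 552 (l = 138*4 + 0 = 552 + 0 = 552)
-533*l = -533*552 = -294216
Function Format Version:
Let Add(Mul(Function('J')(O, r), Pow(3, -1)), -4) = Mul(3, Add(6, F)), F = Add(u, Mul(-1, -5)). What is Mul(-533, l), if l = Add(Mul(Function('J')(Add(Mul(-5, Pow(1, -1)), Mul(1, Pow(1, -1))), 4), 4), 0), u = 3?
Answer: -294216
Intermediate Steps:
F = 8 (F = Add(3, Mul(-1, -5)) = Add(3, 5) = 8)
Function('J')(O, r) = 138 (Function('J')(O, r) = Add(12, Mul(3, Mul(3, Add(6, 8)))) = Add(12, Mul(3, Mul(3, 14))) = Add(12, Mul(3, 42)) = Add(12, 126) = 138)
l = 552 (l = Add(Mul(138, 4), 0) = Add(552, 0) = 552)
Mul(-533, l) = Mul(-533, 552) = -294216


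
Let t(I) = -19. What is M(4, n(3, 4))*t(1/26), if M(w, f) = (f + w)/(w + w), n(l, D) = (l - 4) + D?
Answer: -133/8 ≈ -16.625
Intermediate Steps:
n(l, D) = -4 + D + l (n(l, D) = (-4 + l) + D = -4 + D + l)
M(w, f) = (f + w)/(2*w) (M(w, f) = (f + w)/((2*w)) = (f + w)*(1/(2*w)) = (f + w)/(2*w))
M(4, n(3, 4))*t(1/26) = ((1/2)*((-4 + 4 + 3) + 4)/4)*(-19) = ((1/2)*(1/4)*(3 + 4))*(-19) = ((1/2)*(1/4)*7)*(-19) = (7/8)*(-19) = -133/8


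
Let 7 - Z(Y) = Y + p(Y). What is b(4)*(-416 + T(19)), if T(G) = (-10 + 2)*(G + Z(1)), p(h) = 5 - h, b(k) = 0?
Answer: 0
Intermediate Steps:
Z(Y) = 2 (Z(Y) = 7 - (Y + (5 - Y)) = 7 - 1*5 = 7 - 5 = 2)
T(G) = -16 - 8*G (T(G) = (-10 + 2)*(G + 2) = -8*(2 + G) = -16 - 8*G)
b(4)*(-416 + T(19)) = 0*(-416 + (-16 - 8*19)) = 0*(-416 + (-16 - 152)) = 0*(-416 - 168) = 0*(-584) = 0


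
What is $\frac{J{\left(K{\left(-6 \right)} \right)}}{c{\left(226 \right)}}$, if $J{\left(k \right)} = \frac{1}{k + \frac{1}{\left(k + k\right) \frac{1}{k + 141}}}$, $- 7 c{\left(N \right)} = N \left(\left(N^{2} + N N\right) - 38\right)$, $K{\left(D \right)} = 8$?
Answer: $- \frac{28}{1598135157} \approx -1.752 \cdot 10^{-8}$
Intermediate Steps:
$c{\left(N \right)} = - \frac{N \left(-38 + 2 N^{2}\right)}{7}$ ($c{\left(N \right)} = - \frac{N \left(\left(N^{2} + N N\right) - 38\right)}{7} = - \frac{N \left(\left(N^{2} + N^{2}\right) - 38\right)}{7} = - \frac{N \left(2 N^{2} - 38\right)}{7} = - \frac{N \left(-38 + 2 N^{2}\right)}{7}$)
$J{\left(k \right)} = \frac{1}{k + \frac{141 + k}{2 k}}$ ($J{\left(k \right)} = \frac{1}{k + \frac{1}{2 k \frac{1}{141 + k}}} = \frac{1}{k + \frac{141 + k}{2 k}}$)
$\frac{J{\left(K{\left(-6 \right)} \right)}}{c{\left(226 \right)}} = \frac{2 \cdot 8 \frac{1}{141 + 8 + 2 \cdot 8^{2}}}{\frac{2}{7} \cdot 226 \left(19 - 226^{2}\right)} = \frac{2 \cdot 8 \frac{1}{141 + 8 + 2 \cdot 64}}{\frac{2}{7} \cdot 226 \left(19 - 51076\right)} = \frac{2 \cdot 8 \frac{1}{141 + 8 + 128}}{\frac{2}{7} \cdot 226 \left(19 - 51076\right)} = \frac{2 \cdot 8 \cdot \frac{1}{277}}{\frac{2}{7} \cdot 226 \left(-51057\right)} = \frac{2 \cdot 8 \cdot \frac{1}{277}}{- \frac{23077764}{7}} = \frac{16}{277} \left(- \frac{7}{23077764}\right) = - \frac{28}{1598135157}$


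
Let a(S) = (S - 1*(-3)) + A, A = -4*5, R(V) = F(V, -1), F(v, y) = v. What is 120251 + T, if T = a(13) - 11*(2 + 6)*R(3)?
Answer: 119983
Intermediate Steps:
R(V) = V
A = -20
a(S) = -17 + S (a(S) = (S - 1*(-3)) - 20 = (S + 3) - 20 = (3 + S) - 20 = -17 + S)
T = -268 (T = (-17 + 13) - 11*(2 + 6)*3 = -4 - 88*3 = -4 - 11*24 = -4 - 264 = -268)
120251 + T = 120251 - 268 = 119983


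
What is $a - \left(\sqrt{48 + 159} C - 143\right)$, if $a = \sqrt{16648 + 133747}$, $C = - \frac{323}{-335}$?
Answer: $143 + \sqrt{150395} - \frac{969 \sqrt{23}}{335} \approx 516.94$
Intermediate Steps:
$C = \frac{323}{335}$ ($C = \left(-323\right) \left(- \frac{1}{335}\right) = \frac{323}{335} \approx 0.96418$)
$a = \sqrt{150395} \approx 387.81$
$a - \left(\sqrt{48 + 159} C - 143\right) = \sqrt{150395} - \left(\sqrt{48 + 159} \cdot \frac{323}{335} - 143\right) = \sqrt{150395} - \left(\sqrt{207} \cdot \frac{323}{335} - 143\right) = \sqrt{150395} - \left(3 \sqrt{23} \cdot \frac{323}{335} - 143\right) = \sqrt{150395} - \left(\frac{969 \sqrt{23}}{335} - 143\right) = \sqrt{150395} - \left(-143 + \frac{969 \sqrt{23}}{335}\right) = \sqrt{150395} + \left(143 - \frac{969 \sqrt{23}}{335}\right) = 143 + \sqrt{150395} - \frac{969 \sqrt{23}}{335}$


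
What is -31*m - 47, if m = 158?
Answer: -4945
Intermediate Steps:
-31*m - 47 = -31*158 - 47 = -4898 - 47 = -4945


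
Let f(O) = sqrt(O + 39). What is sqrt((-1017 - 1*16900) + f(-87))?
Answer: sqrt(-17917 + 4*I*sqrt(3)) ≈ 0.026 + 133.85*I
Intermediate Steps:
f(O) = sqrt(39 + O)
sqrt((-1017 - 1*16900) + f(-87)) = sqrt((-1017 - 1*16900) + sqrt(39 - 87)) = sqrt((-1017 - 16900) + sqrt(-48)) = sqrt(-17917 + 4*I*sqrt(3))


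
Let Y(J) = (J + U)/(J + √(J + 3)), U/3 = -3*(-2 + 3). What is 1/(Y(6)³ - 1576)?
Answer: -27/42553 ≈ -0.00063450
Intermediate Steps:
U = -9 (U = 3*(-3*(-2 + 3)) = 3*(-3*1) = 3*(-3) = -9)
Y(J) = (-9 + J)/(J + √(3 + J)) (Y(J) = (J - 9)/(J + √(J + 3)) = (-9 + J)/(J + √(3 + J)))
1/(Y(6)³ - 1576) = 1/(((-9 + 6)/(6 + √(3 + 6)))³ - 1576) = 1/((-3/(6 + √9))³ - 1576) = 1/((-3/(6 + 3))³ - 1576) = 1/((-3/9)³ - 1576) = 1/(((⅑)*(-3))³ - 1576) = 1/((-⅓)³ - 1576) = 1/(-1/27 - 1576) = 1/(-42553/27) = -27/42553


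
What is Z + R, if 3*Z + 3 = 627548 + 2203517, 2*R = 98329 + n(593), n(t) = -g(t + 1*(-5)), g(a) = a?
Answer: 5955347/6 ≈ 9.9256e+5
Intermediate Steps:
n(t) = 5 - t (n(t) = -(t + 1*(-5)) = -(t - 5) = -(-5 + t) = 5 - t)
R = 97741/2 (R = (98329 + (5 - 1*593))/2 = (98329 + (5 - 593))/2 = (98329 - 588)/2 = (½)*97741 = 97741/2 ≈ 48871.)
Z = 2831062/3 (Z = -1 + (627548 + 2203517)/3 = -1 + (⅓)*2831065 = -1 + 2831065/3 = 2831062/3 ≈ 9.4369e+5)
Z + R = 2831062/3 + 97741/2 = 5955347/6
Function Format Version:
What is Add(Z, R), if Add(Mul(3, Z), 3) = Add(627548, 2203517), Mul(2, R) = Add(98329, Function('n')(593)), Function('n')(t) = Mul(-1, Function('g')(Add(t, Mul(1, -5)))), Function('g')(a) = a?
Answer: Rational(5955347, 6) ≈ 9.9256e+5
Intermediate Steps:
Function('n')(t) = Add(5, Mul(-1, t)) (Function('n')(t) = Mul(-1, Add(t, Mul(1, -5))) = Mul(-1, Add(t, -5)) = Mul(-1, Add(-5, t)) = Add(5, Mul(-1, t)))
R = Rational(97741, 2) (R = Mul(Rational(1, 2), Add(98329, Add(5, Mul(-1, 593)))) = Mul(Rational(1, 2), Add(98329, Add(5, -593))) = Mul(Rational(1, 2), Add(98329, -588)) = Mul(Rational(1, 2), 97741) = Rational(97741, 2) ≈ 48871.)
Z = Rational(2831062, 3) (Z = Add(-1, Mul(Rational(1, 3), Add(627548, 2203517))) = Add(-1, Mul(Rational(1, 3), 2831065)) = Add(-1, Rational(2831065, 3)) = Rational(2831062, 3) ≈ 9.4369e+5)
Add(Z, R) = Add(Rational(2831062, 3), Rational(97741, 2)) = Rational(5955347, 6)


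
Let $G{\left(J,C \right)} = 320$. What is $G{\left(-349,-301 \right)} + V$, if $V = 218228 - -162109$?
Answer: $380657$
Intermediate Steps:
$V = 380337$ ($V = 218228 + 162109 = 380337$)
$G{\left(-349,-301 \right)} + V = 320 + 380337 = 380657$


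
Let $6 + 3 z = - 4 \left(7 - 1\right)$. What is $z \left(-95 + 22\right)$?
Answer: $730$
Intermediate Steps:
$z = -10$ ($z = -2 + \frac{\left(-4\right) \left(7 - 1\right)}{3} = -2 + \frac{\left(-4\right) 6}{3} = -2 + \frac{1}{3} \left(-24\right) = -2 - 8 = -10$)
$z \left(-95 + 22\right) = - 10 \left(-95 + 22\right) = \left(-10\right) \left(-73\right) = 730$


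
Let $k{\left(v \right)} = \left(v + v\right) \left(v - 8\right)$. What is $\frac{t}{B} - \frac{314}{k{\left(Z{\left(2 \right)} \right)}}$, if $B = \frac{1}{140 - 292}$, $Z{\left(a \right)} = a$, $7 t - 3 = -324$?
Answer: $\frac{586603}{84} \approx 6983.4$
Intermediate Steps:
$t = - \frac{321}{7}$ ($t = \frac{3}{7} + \frac{1}{7} \left(-324\right) = \frac{3}{7} - \frac{324}{7} = - \frac{321}{7} \approx -45.857$)
$k{\left(v \right)} = 2 v \left(-8 + v\right)$
$B = - \frac{1}{152}$ ($B = \frac{1}{-152} = - \frac{1}{152} \approx -0.0065789$)
$\frac{t}{B} - \frac{314}{k{\left(Z{\left(2 \right)} \right)}} = - \frac{321}{7 \left(- \frac{1}{152}\right)} - \frac{314}{2 \cdot 2 \left(-8 + 2\right)} = \left(- \frac{321}{7}\right) \left(-152\right) - \frac{314}{2 \cdot 2 \left(-6\right)} = \frac{48792}{7} - \frac{314}{-24} = \frac{48792}{7} - - \frac{157}{12} = \frac{48792}{7} + \frac{157}{12} = \frac{586603}{84}$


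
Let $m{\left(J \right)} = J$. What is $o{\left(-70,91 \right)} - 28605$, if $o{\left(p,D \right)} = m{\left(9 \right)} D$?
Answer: $-27786$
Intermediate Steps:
$o{\left(p,D \right)} = 9 D$
$o{\left(-70,91 \right)} - 28605 = 9 \cdot 91 - 28605 = 819 - 28605 = -27786$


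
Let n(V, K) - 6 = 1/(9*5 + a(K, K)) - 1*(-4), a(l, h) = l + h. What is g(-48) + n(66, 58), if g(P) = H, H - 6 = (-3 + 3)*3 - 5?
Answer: 1772/161 ≈ 11.006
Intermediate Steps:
a(l, h) = h + l
n(V, K) = 10 + 1/(45 + 2*K) (n(V, K) = 6 + (1/(9*5 + (K + K)) - 1*(-4)) = 6 + (1/(45 + 2*K) + 4) = 6 + (4 + 1/(45 + 2*K)) = 10 + 1/(45 + 2*K))
H = 1 (H = 6 + ((-3 + 3)*3 - 5) = 6 + (0*3 - 5) = 6 + (0 - 5) = 6 - 5 = 1)
g(P) = 1
g(-48) + n(66, 58) = 1 + (451 + 20*58)/(45 + 2*58) = 1 + (451 + 1160)/(45 + 116) = 1 + 1611/161 = 1772/161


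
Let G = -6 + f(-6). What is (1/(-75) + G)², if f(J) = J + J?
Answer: 1825201/5625 ≈ 324.48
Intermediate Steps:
f(J) = 2*J
G = -18 (G = -6 + 2*(-6) = -6 - 12 = -18)
(1/(-75) + G)² = (1/(-75) - 18)² = (-1/75 - 18)² = (-1351/75)² = 1825201/5625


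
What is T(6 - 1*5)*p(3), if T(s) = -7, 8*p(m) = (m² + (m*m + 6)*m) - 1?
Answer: -371/8 ≈ -46.375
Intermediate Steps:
p(m) = -⅛ + m²/8 + m*(6 + m²)/8 (p(m) = ((m² + (m*m + 6)*m) - 1)/8 = ((m² + (m² + 6)*m) - 1)/8 = ((m² + (6 + m²)*m) - 1)/8 = ((m² + m*(6 + m²)) - 1)/8 = (-1 + m² + m*(6 + m²))/8 = -⅛ + m²/8 + m*(6 + m²)/8)
T(6 - 1*5)*p(3) = -7*(-⅛ + (⅛)*3² + (⅛)*3³ + (¾)*3) = -7*(-⅛ + (⅛)*9 + (⅛)*27 + 9/4) = -7*(-⅛ + 9/8 + 27/8 + 9/4) = -7*53/8 = -371/8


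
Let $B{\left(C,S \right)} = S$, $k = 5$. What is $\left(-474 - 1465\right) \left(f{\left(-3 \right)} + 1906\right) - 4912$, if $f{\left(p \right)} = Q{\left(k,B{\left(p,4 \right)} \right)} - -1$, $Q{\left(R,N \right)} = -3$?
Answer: $-3696768$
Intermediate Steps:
$f{\left(p \right)} = -2$ ($f{\left(p \right)} = -3 - -1 = -3 + 1 = -2$)
$\left(-474 - 1465\right) \left(f{\left(-3 \right)} + 1906\right) - 4912 = \left(-474 - 1465\right) \left(-2 + 1906\right) - 4912 = \left(-1939\right) 1904 - 4912 = -3691856 - 4912 = -3696768$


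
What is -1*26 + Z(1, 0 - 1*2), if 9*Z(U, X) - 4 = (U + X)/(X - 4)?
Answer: -1379/54 ≈ -25.537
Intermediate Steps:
Z(U, X) = 4/9 + (U + X)/(9*(-4 + X)) (Z(U, X) = 4/9 + ((U + X)/(X - 4))/9 = 4/9 + ((U + X)/(-4 + X))/9 = 4/9 + (U + X)/(9*(-4 + X)))
-1*26 + Z(1, 0 - 1*2) = -1*26 + (-16 + 1 + 5*(0 - 1*2))/(9*(-4 + (0 - 1*2))) = -26 + (-16 + 1 + 5*(0 - 2))/(9*(-4 + (0 - 2))) = -26 + (-16 + 1 + 5*(-2))/(9*(-4 - 2)) = -26 + (1/9)*(-16 + 1 - 10)/(-6) = -26 + (1/9)*(-1/6)*(-25) = -26 + 25/54 = -1379/54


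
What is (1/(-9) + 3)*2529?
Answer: 7306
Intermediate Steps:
(1/(-9) + 3)*2529 = (-1/9 + 3)*2529 = (26/9)*2529 = 7306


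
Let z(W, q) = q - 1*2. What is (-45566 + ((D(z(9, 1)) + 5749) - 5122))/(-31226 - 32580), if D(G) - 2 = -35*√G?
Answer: 44937/63806 + 35*I/63806 ≈ 0.70428 + 0.00054854*I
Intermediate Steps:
z(W, q) = -2 + q (z(W, q) = q - 2 = -2 + q)
D(G) = 2 - 35*√G
(-45566 + ((D(z(9, 1)) + 5749) - 5122))/(-31226 - 32580) = (-45566 + (((2 - 35*√(-2 + 1)) + 5749) - 5122))/(-31226 - 32580) = (-45566 + (((2 - 35*I) + 5749) - 5122))/(-63806) = (-45566 + (((2 - 35*I) + 5749) - 5122))*(-1/63806) = (-45566 + ((5751 - 35*I) - 5122))*(-1/63806) = (-45566 + (629 - 35*I))*(-1/63806) = (-44937 - 35*I)*(-1/63806) = 44937/63806 + 35*I/63806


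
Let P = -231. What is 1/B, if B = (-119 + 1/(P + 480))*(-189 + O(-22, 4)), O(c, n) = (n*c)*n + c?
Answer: 249/16681690 ≈ 1.4927e-5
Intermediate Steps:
O(c, n) = c + c*n**2 (O(c, n) = (c*n)*n + c = c*n**2 + c = c + c*n**2)
B = 16681690/249 (B = (-119 + 1/(-231 + 480))*(-189 - 22*(1 + 4**2)) = (-119 + 1/249)*(-189 - 22*(1 + 16)) = (-119 + 1/249)*(-189 - 22*17) = -29630*(-189 - 374)/249 = -29630/249*(-563) = 16681690/249 ≈ 66995.)
1/B = 1/(16681690/249) = 249/16681690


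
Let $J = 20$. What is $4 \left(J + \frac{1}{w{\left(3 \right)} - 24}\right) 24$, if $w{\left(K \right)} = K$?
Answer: $\frac{13408}{7} \approx 1915.4$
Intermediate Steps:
$4 \left(J + \frac{1}{w{\left(3 \right)} - 24}\right) 24 = 4 \left(20 + \frac{1}{3 - 24}\right) 24 = 4 \left(20 + \frac{1}{-21}\right) 24 = 4 \left(20 - \frac{1}{21}\right) 24 = 4 \cdot \frac{419}{21} \cdot 24 = \frac{1676}{21} \cdot 24 = \frac{13408}{7}$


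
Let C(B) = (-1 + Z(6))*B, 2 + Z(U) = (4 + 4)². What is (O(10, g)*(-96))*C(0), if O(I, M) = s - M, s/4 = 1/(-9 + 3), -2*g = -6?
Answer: 0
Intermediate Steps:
g = 3 (g = -½*(-6) = 3)
s = -⅔ (s = 4/(-9 + 3) = 4/(-6) = 4*(-⅙) = -⅔ ≈ -0.66667)
Z(U) = 62 (Z(U) = -2 + (4 + 4)² = -2 + 8² = -2 + 64 = 62)
C(B) = 61*B (C(B) = (-1 + 62)*B = 61*B)
O(I, M) = -⅔ - M
(O(10, g)*(-96))*C(0) = ((-⅔ - 1*3)*(-96))*(61*0) = ((-⅔ - 3)*(-96))*0 = -11/3*(-96)*0 = 352*0 = 0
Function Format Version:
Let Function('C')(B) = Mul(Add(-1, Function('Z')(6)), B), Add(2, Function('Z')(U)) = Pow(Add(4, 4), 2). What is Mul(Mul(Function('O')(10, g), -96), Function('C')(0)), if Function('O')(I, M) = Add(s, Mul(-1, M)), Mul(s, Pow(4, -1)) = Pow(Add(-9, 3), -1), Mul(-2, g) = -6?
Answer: 0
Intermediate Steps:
g = 3 (g = Mul(Rational(-1, 2), -6) = 3)
s = Rational(-2, 3) (s = Mul(4, Pow(Add(-9, 3), -1)) = Mul(4, Pow(-6, -1)) = Mul(4, Rational(-1, 6)) = Rational(-2, 3) ≈ -0.66667)
Function('Z')(U) = 62 (Function('Z')(U) = Add(-2, Pow(Add(4, 4), 2)) = Add(-2, Pow(8, 2)) = Add(-2, 64) = 62)
Function('C')(B) = Mul(61, B) (Function('C')(B) = Mul(Add(-1, 62), B) = Mul(61, B))
Function('O')(I, M) = Add(Rational(-2, 3), Mul(-1, M))
Mul(Mul(Function('O')(10, g), -96), Function('C')(0)) = Mul(Mul(Add(Rational(-2, 3), Mul(-1, 3)), -96), Mul(61, 0)) = Mul(Mul(Add(Rational(-2, 3), -3), -96), 0) = Mul(Mul(Rational(-11, 3), -96), 0) = Mul(352, 0) = 0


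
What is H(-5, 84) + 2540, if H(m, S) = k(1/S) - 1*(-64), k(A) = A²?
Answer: 18373825/7056 ≈ 2604.0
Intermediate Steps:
H(m, S) = 64 + S⁻² (H(m, S) = (1/S)² - 1*(-64) = S⁻² + 64 = 64 + S⁻²)
H(-5, 84) + 2540 = (64 + 84⁻²) + 2540 = (64 + 1/7056) + 2540 = 451585/7056 + 2540 = 18373825/7056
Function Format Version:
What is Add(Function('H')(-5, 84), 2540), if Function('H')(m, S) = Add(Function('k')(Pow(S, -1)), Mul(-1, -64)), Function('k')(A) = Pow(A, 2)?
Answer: Rational(18373825, 7056) ≈ 2604.0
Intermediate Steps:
Function('H')(m, S) = Add(64, Pow(S, -2)) (Function('H')(m, S) = Add(Pow(Pow(S, -1), 2), Mul(-1, -64)) = Add(Pow(S, -2), 64) = Add(64, Pow(S, -2)))
Add(Function('H')(-5, 84), 2540) = Add(Add(64, Pow(84, -2)), 2540) = Add(Add(64, Rational(1, 7056)), 2540) = Add(Rational(451585, 7056), 2540) = Rational(18373825, 7056)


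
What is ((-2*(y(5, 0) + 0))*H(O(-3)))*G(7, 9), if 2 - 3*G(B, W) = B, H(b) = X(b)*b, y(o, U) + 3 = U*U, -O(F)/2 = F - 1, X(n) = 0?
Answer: 0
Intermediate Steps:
O(F) = 2 - 2*F (O(F) = -2*(F - 1) = -2*(-1 + F) = 2 - 2*F)
y(o, U) = -3 + U² (y(o, U) = -3 + U*U = -3 + U²)
H(b) = 0 (H(b) = 0*b = 0)
G(B, W) = ⅔ - B/3
((-2*(y(5, 0) + 0))*H(O(-3)))*G(7, 9) = (-2*((-3 + 0²) + 0)*0)*(⅔ - ⅓*7) = (-2*((-3 + 0) + 0)*0)*(⅔ - 7/3) = (-2*(-3 + 0)*0)*(-5/3) = (-2*(-3)*0)*(-5/3) = (6*0)*(-5/3) = 0*(-5/3) = 0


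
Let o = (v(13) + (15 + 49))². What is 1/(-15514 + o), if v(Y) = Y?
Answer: -1/9585 ≈ -0.00010433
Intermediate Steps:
o = 5929 (o = (13 + (15 + 49))² = (13 + 64)² = 77² = 5929)
1/(-15514 + o) = 1/(-15514 + 5929) = 1/(-9585) = -1/9585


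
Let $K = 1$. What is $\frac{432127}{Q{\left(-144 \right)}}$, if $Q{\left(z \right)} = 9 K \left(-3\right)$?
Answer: $- \frac{432127}{27} \approx -16005.0$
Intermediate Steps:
$Q{\left(z \right)} = -27$ ($Q{\left(z \right)} = 9 \cdot 1 \left(-3\right) = 9 \left(-3\right) = -27$)
$\frac{432127}{Q{\left(-144 \right)}} = \frac{432127}{-27} = 432127 \left(- \frac{1}{27}\right) = - \frac{432127}{27}$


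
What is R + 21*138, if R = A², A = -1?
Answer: 2899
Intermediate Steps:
R = 1 (R = (-1)² = 1)
R + 21*138 = 1 + 21*138 = 1 + 2898 = 2899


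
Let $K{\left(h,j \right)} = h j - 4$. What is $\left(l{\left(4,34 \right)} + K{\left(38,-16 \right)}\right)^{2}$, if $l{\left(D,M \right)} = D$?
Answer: $369664$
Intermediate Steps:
$K{\left(h,j \right)} = -4 + h j$
$\left(l{\left(4,34 \right)} + K{\left(38,-16 \right)}\right)^{2} = \left(4 + \left(-4 + 38 \left(-16\right)\right)\right)^{2} = \left(4 - 612\right)^{2} = \left(-608\right)^{2} = 369664$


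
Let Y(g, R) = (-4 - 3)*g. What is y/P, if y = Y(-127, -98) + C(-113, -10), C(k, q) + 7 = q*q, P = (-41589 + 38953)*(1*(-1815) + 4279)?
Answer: -491/3247552 ≈ -0.00015119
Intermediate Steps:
Y(g, R) = -7*g
P = -6495104 (P = -2636*(-1815 + 4279) = -2636*2464 = -6495104)
C(k, q) = -7 + q**2 (C(k, q) = -7 + q*q = -7 + q**2)
y = 982 (y = -7*(-127) + (-7 + (-10)**2) = 889 + (-7 + 100) = 889 + 93 = 982)
y/P = 982/(-6495104) = 982*(-1/6495104) = -491/3247552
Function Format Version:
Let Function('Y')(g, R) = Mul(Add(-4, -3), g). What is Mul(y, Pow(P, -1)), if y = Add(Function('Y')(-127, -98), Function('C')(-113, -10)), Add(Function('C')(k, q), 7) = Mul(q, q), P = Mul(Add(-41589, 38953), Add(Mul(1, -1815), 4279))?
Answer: Rational(-491, 3247552) ≈ -0.00015119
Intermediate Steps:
Function('Y')(g, R) = Mul(-7, g)
P = -6495104 (P = Mul(-2636, Add(-1815, 4279)) = Mul(-2636, 2464) = -6495104)
Function('C')(k, q) = Add(-7, Pow(q, 2)) (Function('C')(k, q) = Add(-7, Mul(q, q)) = Add(-7, Pow(q, 2)))
y = 982 (y = Add(Mul(-7, -127), Add(-7, Pow(-10, 2))) = Add(889, Add(-7, 100)) = Add(889, 93) = 982)
Mul(y, Pow(P, -1)) = Mul(982, Pow(-6495104, -1)) = Mul(982, Rational(-1, 6495104)) = Rational(-491, 3247552)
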